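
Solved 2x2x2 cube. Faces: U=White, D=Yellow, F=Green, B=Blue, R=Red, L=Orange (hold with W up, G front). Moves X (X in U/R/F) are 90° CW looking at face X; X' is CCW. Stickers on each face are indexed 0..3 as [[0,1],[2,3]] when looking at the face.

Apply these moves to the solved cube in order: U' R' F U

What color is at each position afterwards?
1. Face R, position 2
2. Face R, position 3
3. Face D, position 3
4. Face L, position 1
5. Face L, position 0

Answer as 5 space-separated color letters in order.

Answer: R R G O G

Derivation:
After move 1 (U'): U=WWWW F=OOGG R=GGRR B=RRBB L=BBOO
After move 2 (R'): R=GRGR U=WBWR F=OWGW D=YOYG B=YRYB
After move 3 (F): F=GOWW U=WBOB R=WRRR D=GGYG L=BYOO
After move 4 (U): U=OWBB F=WRWW R=YRRR B=BYYB L=GOOO
Query 1: R[2] = R
Query 2: R[3] = R
Query 3: D[3] = G
Query 4: L[1] = O
Query 5: L[0] = G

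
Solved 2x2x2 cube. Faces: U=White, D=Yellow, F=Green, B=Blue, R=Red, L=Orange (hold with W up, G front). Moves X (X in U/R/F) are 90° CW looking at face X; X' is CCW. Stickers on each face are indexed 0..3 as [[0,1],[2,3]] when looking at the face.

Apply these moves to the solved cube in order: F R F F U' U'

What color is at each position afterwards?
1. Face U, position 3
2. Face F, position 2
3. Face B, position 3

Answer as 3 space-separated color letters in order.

After move 1 (F): F=GGGG U=WWOO R=WRWR D=RRYY L=OYOY
After move 2 (R): R=WWRR U=WGOG F=GRGY D=RBYB B=OBWB
After move 3 (F): F=GGYR U=WGYY R=OWGR D=RWYB L=OROB
After move 4 (F): F=YGRG U=WGBR R=YWYR D=GOYB L=OROW
After move 5 (U'): U=GRWB F=ORRG R=YGYR B=YWWB L=OBOW
After move 6 (U'): U=RBGW F=OBRG R=ORYR B=YGWB L=YWOW
Query 1: U[3] = W
Query 2: F[2] = R
Query 3: B[3] = B

Answer: W R B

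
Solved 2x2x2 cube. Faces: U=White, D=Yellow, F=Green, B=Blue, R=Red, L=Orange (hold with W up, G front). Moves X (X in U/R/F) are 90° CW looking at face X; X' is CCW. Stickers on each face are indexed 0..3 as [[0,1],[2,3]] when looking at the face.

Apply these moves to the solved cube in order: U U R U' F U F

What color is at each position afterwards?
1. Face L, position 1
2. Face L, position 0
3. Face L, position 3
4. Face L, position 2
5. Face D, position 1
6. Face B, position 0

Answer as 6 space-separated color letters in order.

Answer: R G B O R W

Derivation:
After move 1 (U): U=WWWW F=RRGG R=BBRR B=OOBB L=GGOO
After move 2 (U): U=WWWW F=BBGG R=OORR B=GGBB L=RROO
After move 3 (R): R=RORO U=WBWG F=BYGY D=YBYG B=WGWB
After move 4 (U'): U=BGWW F=RRGY R=BYRO B=ROWB L=WGOO
After move 5 (F): F=GRYR U=BGOG R=WYWO D=RBYG L=WYOB
After move 6 (U): U=OBGG F=WYYR R=ROWO B=WYWB L=GROB
After move 7 (F): F=YWRY U=OBBR R=GOGO D=WRYG L=GROB
Query 1: L[1] = R
Query 2: L[0] = G
Query 3: L[3] = B
Query 4: L[2] = O
Query 5: D[1] = R
Query 6: B[0] = W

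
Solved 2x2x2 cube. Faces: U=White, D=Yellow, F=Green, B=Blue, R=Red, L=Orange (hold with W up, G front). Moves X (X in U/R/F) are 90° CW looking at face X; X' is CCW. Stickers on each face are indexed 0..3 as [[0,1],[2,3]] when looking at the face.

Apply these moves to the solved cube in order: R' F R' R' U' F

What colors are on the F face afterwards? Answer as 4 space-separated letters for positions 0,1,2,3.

After move 1 (R'): R=RRRR U=WBWB F=GWGW D=YGYG B=YBYB
After move 2 (F): F=GGWW U=WBOO R=WRBR D=RRYG L=OYOG
After move 3 (R'): R=RRWB U=WYOY F=GBWO D=RGYW B=GBRB
After move 4 (R'): R=RBRW U=WROG F=GYWY D=RBYO B=WBGB
After move 5 (U'): U=RGWO F=OYWY R=GYRW B=RBGB L=WBOG
After move 6 (F): F=WOYY U=RGGB R=WYOW D=RGYO L=WROB
Query: F face = WOYY

Answer: W O Y Y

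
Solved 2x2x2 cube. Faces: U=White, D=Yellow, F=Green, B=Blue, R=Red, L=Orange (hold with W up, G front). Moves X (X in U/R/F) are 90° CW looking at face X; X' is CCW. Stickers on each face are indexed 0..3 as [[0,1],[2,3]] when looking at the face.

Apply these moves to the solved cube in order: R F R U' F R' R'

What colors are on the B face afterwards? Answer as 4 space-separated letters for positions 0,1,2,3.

Answer: Y W O B

Derivation:
After move 1 (R): R=RRRR U=WGWG F=GYGY D=YBYB B=WBWB
After move 2 (F): F=GGYY U=WGOO R=WRGR D=RRYB L=OYOB
After move 3 (R): R=GWRR U=WGOY F=GRYB D=RWYW B=OBGB
After move 4 (U'): U=GYWO F=OYYB R=GRRR B=GWGB L=OBOB
After move 5 (F): F=YOBY U=GYBB R=WROR D=RGYW L=OROW
After move 6 (R'): R=RRWO U=GGBG F=YYBB D=ROYY B=WWGB
After move 7 (R'): R=RORW U=GGBW F=YGBG D=RYYB B=YWOB
Query: B face = YWOB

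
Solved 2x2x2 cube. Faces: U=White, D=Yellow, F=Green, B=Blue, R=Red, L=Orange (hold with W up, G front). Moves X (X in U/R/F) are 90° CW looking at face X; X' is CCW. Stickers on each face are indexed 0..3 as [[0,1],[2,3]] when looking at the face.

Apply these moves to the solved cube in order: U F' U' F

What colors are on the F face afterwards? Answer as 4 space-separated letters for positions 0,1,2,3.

Answer: R G G W

Derivation:
After move 1 (U): U=WWWW F=RRGG R=BBRR B=OOBB L=GGOO
After move 2 (F'): F=RGRG U=WWBR R=YBYR D=GOYY L=GWOW
After move 3 (U'): U=WRWB F=GWRG R=RGYR B=YBBB L=OOOW
After move 4 (F): F=RGGW U=WRWO R=WGBR D=YRYY L=OGOO
Query: F face = RGGW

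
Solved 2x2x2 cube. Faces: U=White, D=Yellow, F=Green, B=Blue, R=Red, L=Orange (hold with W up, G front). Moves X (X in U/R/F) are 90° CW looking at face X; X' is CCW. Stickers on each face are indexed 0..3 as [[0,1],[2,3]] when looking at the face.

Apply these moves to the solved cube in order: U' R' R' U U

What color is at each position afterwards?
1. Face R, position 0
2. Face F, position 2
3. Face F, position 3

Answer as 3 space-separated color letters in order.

After move 1 (U'): U=WWWW F=OOGG R=GGRR B=RRBB L=BBOO
After move 2 (R'): R=GRGR U=WBWR F=OWGW D=YOYG B=YRYB
After move 3 (R'): R=RRGG U=WYWY F=OBGR D=YWYW B=GROB
After move 4 (U): U=WWYY F=RRGR R=GRGG B=BBOB L=OBOO
After move 5 (U): U=YWYW F=GRGR R=BBGG B=OBOB L=RROO
Query 1: R[0] = B
Query 2: F[2] = G
Query 3: F[3] = R

Answer: B G R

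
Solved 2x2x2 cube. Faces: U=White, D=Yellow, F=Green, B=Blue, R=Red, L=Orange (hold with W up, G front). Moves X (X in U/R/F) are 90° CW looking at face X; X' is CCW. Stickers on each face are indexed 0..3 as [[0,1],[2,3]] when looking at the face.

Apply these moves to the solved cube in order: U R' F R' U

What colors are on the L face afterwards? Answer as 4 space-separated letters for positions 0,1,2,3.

Answer: G B O R

Derivation:
After move 1 (U): U=WWWW F=RRGG R=BBRR B=OOBB L=GGOO
After move 2 (R'): R=BRBR U=WBWO F=RWGW D=YRYG B=YOYB
After move 3 (F): F=GRWW U=WBOG R=WROR D=BBYG L=GYOR
After move 4 (R'): R=RRWO U=WYOY F=GBWG D=BRYW B=GOBB
After move 5 (U): U=OWYY F=RRWG R=GOWO B=GYBB L=GBOR
Query: L face = GBOR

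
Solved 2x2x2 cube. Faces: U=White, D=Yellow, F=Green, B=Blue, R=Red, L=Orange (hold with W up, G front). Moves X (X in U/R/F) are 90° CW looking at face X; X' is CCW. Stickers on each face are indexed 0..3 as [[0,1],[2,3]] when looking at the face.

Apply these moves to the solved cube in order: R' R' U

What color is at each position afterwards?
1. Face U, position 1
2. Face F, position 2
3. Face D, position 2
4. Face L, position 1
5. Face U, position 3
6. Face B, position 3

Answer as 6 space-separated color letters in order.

After move 1 (R'): R=RRRR U=WBWB F=GWGW D=YGYG B=YBYB
After move 2 (R'): R=RRRR U=WYWY F=GBGB D=YWYW B=GBGB
After move 3 (U): U=WWYY F=RRGB R=GBRR B=OOGB L=GBOO
Query 1: U[1] = W
Query 2: F[2] = G
Query 3: D[2] = Y
Query 4: L[1] = B
Query 5: U[3] = Y
Query 6: B[3] = B

Answer: W G Y B Y B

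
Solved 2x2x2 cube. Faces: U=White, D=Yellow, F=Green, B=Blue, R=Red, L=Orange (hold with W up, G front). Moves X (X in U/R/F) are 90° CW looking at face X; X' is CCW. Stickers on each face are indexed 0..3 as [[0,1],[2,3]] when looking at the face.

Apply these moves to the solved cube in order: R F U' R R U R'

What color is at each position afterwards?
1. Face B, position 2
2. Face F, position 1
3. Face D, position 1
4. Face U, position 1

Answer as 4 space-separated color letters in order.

After move 1 (R): R=RRRR U=WGWG F=GYGY D=YBYB B=WBWB
After move 2 (F): F=GGYY U=WGOO R=WRGR D=RRYB L=OYOB
After move 3 (U'): U=GOWO F=OYYY R=GGGR B=WRWB L=WBOB
After move 4 (R): R=GGRG U=GYWY F=ORYB D=RWYW B=OROB
After move 5 (R): R=RGGG U=GRWB F=OWYW D=ROYO B=YRYB
After move 6 (U): U=WGBR F=RGYW R=YRGG B=WBYB L=OWOB
After move 7 (R'): R=RGYG U=WYBW F=RGYR D=RGYW B=OBOB
Query 1: B[2] = O
Query 2: F[1] = G
Query 3: D[1] = G
Query 4: U[1] = Y

Answer: O G G Y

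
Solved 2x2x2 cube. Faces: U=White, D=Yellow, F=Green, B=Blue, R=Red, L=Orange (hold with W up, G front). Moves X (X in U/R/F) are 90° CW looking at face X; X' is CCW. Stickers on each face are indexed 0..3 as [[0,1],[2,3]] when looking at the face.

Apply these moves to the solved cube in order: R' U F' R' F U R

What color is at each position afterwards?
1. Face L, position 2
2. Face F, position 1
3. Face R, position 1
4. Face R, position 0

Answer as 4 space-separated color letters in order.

After move 1 (R'): R=RRRR U=WBWB F=GWGW D=YGYG B=YBYB
After move 2 (U): U=WWBB F=RRGW R=YBRR B=OOYB L=GWOO
After move 3 (F'): F=RWRG U=WWYR R=GBYR D=WOYG L=GBOB
After move 4 (R'): R=BRGY U=WYYO F=RWRR D=WWYG B=GOOB
After move 5 (F): F=RRRW U=WYBB R=YROY D=GBYG L=GWOW
After move 6 (U): U=BWBY F=YRRW R=GOOY B=GWOB L=RROW
After move 7 (R): R=OGYO U=BRBW F=YBRG D=GOYG B=YWWB
Query 1: L[2] = O
Query 2: F[1] = B
Query 3: R[1] = G
Query 4: R[0] = O

Answer: O B G O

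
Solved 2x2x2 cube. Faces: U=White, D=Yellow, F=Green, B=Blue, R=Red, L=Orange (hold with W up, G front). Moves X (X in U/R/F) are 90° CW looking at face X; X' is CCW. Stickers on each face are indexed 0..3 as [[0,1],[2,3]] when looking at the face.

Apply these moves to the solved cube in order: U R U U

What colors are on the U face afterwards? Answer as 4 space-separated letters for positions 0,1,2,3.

After move 1 (U): U=WWWW F=RRGG R=BBRR B=OOBB L=GGOO
After move 2 (R): R=RBRB U=WRWG F=RYGY D=YBYO B=WOWB
After move 3 (U): U=WWGR F=RBGY R=WORB B=GGWB L=RYOO
After move 4 (U): U=GWRW F=WOGY R=GGRB B=RYWB L=RBOO
Query: U face = GWRW

Answer: G W R W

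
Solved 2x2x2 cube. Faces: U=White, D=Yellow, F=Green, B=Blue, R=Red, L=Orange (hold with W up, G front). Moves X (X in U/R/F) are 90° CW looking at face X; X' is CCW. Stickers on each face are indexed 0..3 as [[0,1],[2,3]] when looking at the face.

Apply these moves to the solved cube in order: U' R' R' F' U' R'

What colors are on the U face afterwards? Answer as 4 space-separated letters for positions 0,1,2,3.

Answer: Y O W W

Derivation:
After move 1 (U'): U=WWWW F=OOGG R=GGRR B=RRBB L=BBOO
After move 2 (R'): R=GRGR U=WBWR F=OWGW D=YOYG B=YRYB
After move 3 (R'): R=RRGG U=WYWY F=OBGR D=YWYW B=GROB
After move 4 (F'): F=BROG U=WYRG R=WRYG D=BOYW L=BYOW
After move 5 (U'): U=YGWR F=BYOG R=BRYG B=WROB L=GROW
After move 6 (R'): R=RGBY U=YOWW F=BGOR D=BYYG B=WROB
Query: U face = YOWW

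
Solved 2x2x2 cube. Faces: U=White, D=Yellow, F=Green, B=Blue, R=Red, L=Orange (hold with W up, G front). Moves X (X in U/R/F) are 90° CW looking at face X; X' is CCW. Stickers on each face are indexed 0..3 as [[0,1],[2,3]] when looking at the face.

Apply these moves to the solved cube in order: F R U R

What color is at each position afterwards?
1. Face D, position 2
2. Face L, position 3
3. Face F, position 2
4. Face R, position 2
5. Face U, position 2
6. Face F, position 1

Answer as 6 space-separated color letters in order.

After move 1 (F): F=GGGG U=WWOO R=WRWR D=RRYY L=OYOY
After move 2 (R): R=WWRR U=WGOG F=GRGY D=RBYB B=OBWB
After move 3 (U): U=OWGG F=WWGY R=OBRR B=OYWB L=GROY
After move 4 (R): R=RORB U=OWGY F=WBGB D=RWYO B=GYWB
Query 1: D[2] = Y
Query 2: L[3] = Y
Query 3: F[2] = G
Query 4: R[2] = R
Query 5: U[2] = G
Query 6: F[1] = B

Answer: Y Y G R G B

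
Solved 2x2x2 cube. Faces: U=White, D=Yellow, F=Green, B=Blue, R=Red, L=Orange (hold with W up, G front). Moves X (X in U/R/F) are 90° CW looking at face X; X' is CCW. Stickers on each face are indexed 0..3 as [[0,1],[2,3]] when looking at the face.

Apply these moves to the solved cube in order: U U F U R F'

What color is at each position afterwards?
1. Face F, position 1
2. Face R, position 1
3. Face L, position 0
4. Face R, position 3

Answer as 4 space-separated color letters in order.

Answer: Y G G G

Derivation:
After move 1 (U): U=WWWW F=RRGG R=BBRR B=OOBB L=GGOO
After move 2 (U): U=WWWW F=BBGG R=OORR B=GGBB L=RROO
After move 3 (F): F=GBGB U=WWOR R=WOWR D=ROYY L=RYOY
After move 4 (U): U=OWRW F=WOGB R=GGWR B=RYBB L=GBOY
After move 5 (R): R=WGRG U=OORB F=WOGY D=RBYR B=WYWB
After move 6 (F'): F=OYWG U=OOWR R=BGRG D=BYYR L=GBOR
Query 1: F[1] = Y
Query 2: R[1] = G
Query 3: L[0] = G
Query 4: R[3] = G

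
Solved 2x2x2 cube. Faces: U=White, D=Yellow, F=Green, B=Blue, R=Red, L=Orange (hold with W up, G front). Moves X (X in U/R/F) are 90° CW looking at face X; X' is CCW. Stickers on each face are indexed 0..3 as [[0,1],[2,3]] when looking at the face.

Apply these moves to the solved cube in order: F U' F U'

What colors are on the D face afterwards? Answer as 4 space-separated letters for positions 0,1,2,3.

After move 1 (F): F=GGGG U=WWOO R=WRWR D=RRYY L=OYOY
After move 2 (U'): U=WOWO F=OYGG R=GGWR B=WRBB L=BBOY
After move 3 (F): F=GOGY U=WOYB R=WGOR D=WGYY L=BROR
After move 4 (U'): U=OBWY F=BRGY R=GOOR B=WGBB L=WROR
Query: D face = WGYY

Answer: W G Y Y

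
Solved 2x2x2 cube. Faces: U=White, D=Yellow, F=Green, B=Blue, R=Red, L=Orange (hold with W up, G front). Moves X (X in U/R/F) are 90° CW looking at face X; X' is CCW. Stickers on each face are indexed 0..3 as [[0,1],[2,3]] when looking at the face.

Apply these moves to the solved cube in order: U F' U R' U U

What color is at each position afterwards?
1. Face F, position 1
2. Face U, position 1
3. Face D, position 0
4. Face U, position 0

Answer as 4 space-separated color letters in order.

Answer: W R G G

Derivation:
After move 1 (U): U=WWWW F=RRGG R=BBRR B=OOBB L=GGOO
After move 2 (F'): F=RGRG U=WWBR R=YBYR D=GOYY L=GWOW
After move 3 (U): U=BWRW F=YBRG R=OOYR B=GWBB L=RGOW
After move 4 (R'): R=OROY U=BBRG F=YWRW D=GBYG B=YWOB
After move 5 (U): U=RBGB F=ORRW R=YWOY B=RGOB L=YWOW
After move 6 (U): U=GRBB F=YWRW R=RGOY B=YWOB L=OROW
Query 1: F[1] = W
Query 2: U[1] = R
Query 3: D[0] = G
Query 4: U[0] = G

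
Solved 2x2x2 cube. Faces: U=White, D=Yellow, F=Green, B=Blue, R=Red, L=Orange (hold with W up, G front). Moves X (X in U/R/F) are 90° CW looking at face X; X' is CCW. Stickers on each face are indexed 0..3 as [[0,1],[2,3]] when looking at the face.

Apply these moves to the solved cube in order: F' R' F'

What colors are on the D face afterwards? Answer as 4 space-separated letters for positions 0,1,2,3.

Answer: W W Y G

Derivation:
After move 1 (F'): F=GGGG U=WWRR R=YRYR D=OOYY L=OWOW
After move 2 (R'): R=RRYY U=WBRB F=GWGR D=OGYG B=YBOB
After move 3 (F'): F=WRGG U=WBRY R=GROY D=WWYG L=OBOR
Query: D face = WWYG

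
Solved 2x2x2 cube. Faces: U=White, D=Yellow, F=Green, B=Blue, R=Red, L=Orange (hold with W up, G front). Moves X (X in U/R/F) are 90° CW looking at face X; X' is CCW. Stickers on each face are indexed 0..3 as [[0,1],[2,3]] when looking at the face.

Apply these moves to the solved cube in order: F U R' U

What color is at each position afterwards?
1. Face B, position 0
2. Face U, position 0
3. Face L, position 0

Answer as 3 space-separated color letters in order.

Answer: G O W

Derivation:
After move 1 (F): F=GGGG U=WWOO R=WRWR D=RRYY L=OYOY
After move 2 (U): U=OWOW F=WRGG R=BBWR B=OYBB L=GGOY
After move 3 (R'): R=BRBW U=OBOO F=WWGW D=RRYG B=YYRB
After move 4 (U): U=OOOB F=BRGW R=YYBW B=GGRB L=WWOY
Query 1: B[0] = G
Query 2: U[0] = O
Query 3: L[0] = W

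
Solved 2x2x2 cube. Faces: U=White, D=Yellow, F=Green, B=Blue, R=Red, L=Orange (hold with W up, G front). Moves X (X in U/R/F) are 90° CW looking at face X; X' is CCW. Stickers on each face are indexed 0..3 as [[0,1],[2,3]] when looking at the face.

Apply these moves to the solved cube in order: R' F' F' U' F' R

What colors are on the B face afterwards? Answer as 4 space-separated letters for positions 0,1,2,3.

After move 1 (R'): R=RRRR U=WBWB F=GWGW D=YGYG B=YBYB
After move 2 (F'): F=WWGG U=WBRR R=GRYR D=OOYG L=OBOW
After move 3 (F'): F=WGWG U=WBGY R=OROR D=BWYG L=OROR
After move 4 (U'): U=BYWG F=ORWG R=WGOR B=ORYB L=YBOR
After move 5 (F'): F=RGOW U=BYWO R=WGBR D=BRYG L=YGOW
After move 6 (R): R=BWRG U=BGWW F=RROG D=BYYO B=ORYB
Query: B face = ORYB

Answer: O R Y B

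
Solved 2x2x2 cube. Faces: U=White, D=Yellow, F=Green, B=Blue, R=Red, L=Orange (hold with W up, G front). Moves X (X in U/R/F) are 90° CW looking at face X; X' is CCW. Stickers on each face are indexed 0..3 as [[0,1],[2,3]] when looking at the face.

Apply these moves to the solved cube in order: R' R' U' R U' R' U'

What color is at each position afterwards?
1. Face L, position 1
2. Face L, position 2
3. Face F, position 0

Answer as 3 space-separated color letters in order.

Answer: G O W

Derivation:
After move 1 (R'): R=RRRR U=WBWB F=GWGW D=YGYG B=YBYB
After move 2 (R'): R=RRRR U=WYWY F=GBGB D=YWYW B=GBGB
After move 3 (U'): U=YYWW F=OOGB R=GBRR B=RRGB L=GBOO
After move 4 (R): R=RGRB U=YOWB F=OWGW D=YGYR B=WRYB
After move 5 (U'): U=OBYW F=GBGW R=OWRB B=RGYB L=WROO
After move 6 (R'): R=WBOR U=OYYR F=GBGW D=YBYW B=RGGB
After move 7 (U'): U=YROY F=WRGW R=GBOR B=WBGB L=RGOO
Query 1: L[1] = G
Query 2: L[2] = O
Query 3: F[0] = W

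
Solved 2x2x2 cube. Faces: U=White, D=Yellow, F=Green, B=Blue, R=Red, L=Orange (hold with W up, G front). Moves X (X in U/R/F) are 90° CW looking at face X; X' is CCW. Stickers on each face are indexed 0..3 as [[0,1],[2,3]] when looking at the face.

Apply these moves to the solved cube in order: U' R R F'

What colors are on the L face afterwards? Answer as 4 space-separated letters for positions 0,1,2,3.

After move 1 (U'): U=WWWW F=OOGG R=GGRR B=RRBB L=BBOO
After move 2 (R): R=RGRG U=WOWG F=OYGY D=YBYR B=WRWB
After move 3 (R): R=RRGG U=WYWY F=OBGR D=YWYW B=GROB
After move 4 (F'): F=BROG U=WYRG R=WRYG D=BOYW L=BYOW
Query: L face = BYOW

Answer: B Y O W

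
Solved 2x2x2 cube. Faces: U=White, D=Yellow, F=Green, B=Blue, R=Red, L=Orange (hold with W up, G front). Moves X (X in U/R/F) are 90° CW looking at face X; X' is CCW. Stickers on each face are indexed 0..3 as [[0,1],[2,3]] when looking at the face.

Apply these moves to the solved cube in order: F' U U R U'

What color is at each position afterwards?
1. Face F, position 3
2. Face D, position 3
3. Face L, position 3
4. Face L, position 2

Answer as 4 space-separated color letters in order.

After move 1 (F'): F=GGGG U=WWRR R=YRYR D=OOYY L=OWOW
After move 2 (U): U=RWRW F=YRGG R=BBYR B=OWBB L=GGOW
After move 3 (U): U=RRWW F=BBGG R=OWYR B=GGBB L=YROW
After move 4 (R): R=YORW U=RBWG F=BOGY D=OBYG B=WGRB
After move 5 (U'): U=BGRW F=YRGY R=BORW B=YORB L=WGOW
Query 1: F[3] = Y
Query 2: D[3] = G
Query 3: L[3] = W
Query 4: L[2] = O

Answer: Y G W O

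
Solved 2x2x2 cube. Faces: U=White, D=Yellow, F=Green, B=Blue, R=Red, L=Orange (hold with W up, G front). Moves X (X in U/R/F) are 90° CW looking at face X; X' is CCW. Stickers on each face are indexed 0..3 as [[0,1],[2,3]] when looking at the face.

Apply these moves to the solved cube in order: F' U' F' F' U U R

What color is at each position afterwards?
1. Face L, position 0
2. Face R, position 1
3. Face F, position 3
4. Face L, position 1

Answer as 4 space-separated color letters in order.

Answer: W B Y G

Derivation:
After move 1 (F'): F=GGGG U=WWRR R=YRYR D=OOYY L=OWOW
After move 2 (U'): U=WRWR F=OWGG R=GGYR B=YRBB L=BBOW
After move 3 (F'): F=WGOG U=WRGY R=OGOR D=BWYY L=BROW
After move 4 (F'): F=GGWO U=WROO R=WGBR D=RWYY L=BYOG
After move 5 (U): U=OWOR F=WGWO R=YRBR B=BYBB L=GGOG
After move 6 (U): U=OORW F=YRWO R=BYBR B=GGBB L=WGOG
After move 7 (R): R=BBRY U=ORRO F=YWWY D=RBYG B=WGOB
Query 1: L[0] = W
Query 2: R[1] = B
Query 3: F[3] = Y
Query 4: L[1] = G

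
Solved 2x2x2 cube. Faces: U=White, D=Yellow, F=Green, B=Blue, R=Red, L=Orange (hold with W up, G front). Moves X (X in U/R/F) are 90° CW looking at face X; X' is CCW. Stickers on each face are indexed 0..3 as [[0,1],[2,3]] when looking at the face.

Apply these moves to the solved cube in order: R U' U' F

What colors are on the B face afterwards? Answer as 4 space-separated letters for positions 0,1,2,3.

After move 1 (R): R=RRRR U=WGWG F=GYGY D=YBYB B=WBWB
After move 2 (U'): U=GGWW F=OOGY R=GYRR B=RRWB L=WBOO
After move 3 (U'): U=GWGW F=WBGY R=OORR B=GYWB L=RROO
After move 4 (F): F=GWYB U=GWOR R=GOWR D=ROYB L=RYOB
Query: B face = GYWB

Answer: G Y W B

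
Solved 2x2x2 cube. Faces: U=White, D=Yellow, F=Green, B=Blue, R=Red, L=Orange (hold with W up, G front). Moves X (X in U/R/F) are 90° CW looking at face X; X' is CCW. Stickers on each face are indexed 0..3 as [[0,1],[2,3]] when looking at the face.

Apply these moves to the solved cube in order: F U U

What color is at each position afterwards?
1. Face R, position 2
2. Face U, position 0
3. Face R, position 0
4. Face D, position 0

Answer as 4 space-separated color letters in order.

Answer: W O O R

Derivation:
After move 1 (F): F=GGGG U=WWOO R=WRWR D=RRYY L=OYOY
After move 2 (U): U=OWOW F=WRGG R=BBWR B=OYBB L=GGOY
After move 3 (U): U=OOWW F=BBGG R=OYWR B=GGBB L=WROY
Query 1: R[2] = W
Query 2: U[0] = O
Query 3: R[0] = O
Query 4: D[0] = R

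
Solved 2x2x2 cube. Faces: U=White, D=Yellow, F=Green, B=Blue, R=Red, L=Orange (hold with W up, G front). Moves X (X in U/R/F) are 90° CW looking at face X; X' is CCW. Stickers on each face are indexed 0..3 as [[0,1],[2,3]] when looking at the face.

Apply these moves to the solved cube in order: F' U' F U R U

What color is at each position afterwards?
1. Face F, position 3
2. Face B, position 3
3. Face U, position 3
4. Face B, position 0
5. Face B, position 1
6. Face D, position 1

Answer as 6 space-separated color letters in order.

Answer: Y B G G O B

Derivation:
After move 1 (F'): F=GGGG U=WWRR R=YRYR D=OOYY L=OWOW
After move 2 (U'): U=WRWR F=OWGG R=GGYR B=YRBB L=BBOW
After move 3 (F): F=GOGW U=WRWB R=WGRR D=YGYY L=BOOO
After move 4 (U): U=WWBR F=WGGW R=YRRR B=BOBB L=GOOO
After move 5 (R): R=RYRR U=WGBW F=WGGY D=YBYB B=ROWB
After move 6 (U): U=BWWG F=RYGY R=RORR B=GOWB L=WGOO
Query 1: F[3] = Y
Query 2: B[3] = B
Query 3: U[3] = G
Query 4: B[0] = G
Query 5: B[1] = O
Query 6: D[1] = B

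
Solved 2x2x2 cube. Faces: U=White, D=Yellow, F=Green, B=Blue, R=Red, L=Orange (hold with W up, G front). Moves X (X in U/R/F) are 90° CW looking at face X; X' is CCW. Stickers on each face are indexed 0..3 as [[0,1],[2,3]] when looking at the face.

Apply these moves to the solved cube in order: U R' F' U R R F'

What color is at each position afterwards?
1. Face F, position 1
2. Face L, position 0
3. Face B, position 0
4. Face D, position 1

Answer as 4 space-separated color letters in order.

After move 1 (U): U=WWWW F=RRGG R=BBRR B=OOBB L=GGOO
After move 2 (R'): R=BRBR U=WBWO F=RWGW D=YRYG B=YOYB
After move 3 (F'): F=WWRG U=WBBB R=RRYR D=GOYG L=GOOW
After move 4 (U): U=BWBB F=RRRG R=YOYR B=GOYB L=WWOW
After move 5 (R): R=YYRO U=BRBG F=RORG D=GYYG B=BOWB
After move 6 (R): R=RYOY U=BOBG F=RYRG D=GWYB B=GORB
After move 7 (F'): F=YGRR U=BORO R=WYGY D=WWYB L=WGOB
Query 1: F[1] = G
Query 2: L[0] = W
Query 3: B[0] = G
Query 4: D[1] = W

Answer: G W G W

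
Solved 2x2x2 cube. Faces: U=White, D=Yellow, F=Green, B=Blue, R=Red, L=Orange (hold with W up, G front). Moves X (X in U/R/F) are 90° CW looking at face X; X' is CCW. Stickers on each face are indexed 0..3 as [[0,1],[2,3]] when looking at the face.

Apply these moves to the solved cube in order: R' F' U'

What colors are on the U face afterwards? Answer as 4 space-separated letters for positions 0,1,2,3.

After move 1 (R'): R=RRRR U=WBWB F=GWGW D=YGYG B=YBYB
After move 2 (F'): F=WWGG U=WBRR R=GRYR D=OOYG L=OBOW
After move 3 (U'): U=BRWR F=OBGG R=WWYR B=GRYB L=YBOW
Query: U face = BRWR

Answer: B R W R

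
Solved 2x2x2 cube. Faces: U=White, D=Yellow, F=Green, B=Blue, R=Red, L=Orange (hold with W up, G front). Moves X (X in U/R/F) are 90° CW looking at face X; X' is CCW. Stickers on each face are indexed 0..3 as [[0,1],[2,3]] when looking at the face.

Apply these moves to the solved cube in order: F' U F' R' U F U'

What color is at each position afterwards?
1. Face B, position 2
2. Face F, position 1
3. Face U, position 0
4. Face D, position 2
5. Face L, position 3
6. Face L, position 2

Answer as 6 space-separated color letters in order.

After move 1 (F'): F=GGGG U=WWRR R=YRYR D=OOYY L=OWOW
After move 2 (U): U=RWRW F=YRGG R=BBYR B=OWBB L=GGOW
After move 3 (F'): F=RGYG U=RWBY R=OBOR D=GWYY L=GWOR
After move 4 (R'): R=BROO U=RBBO F=RWYY D=GGYG B=YWWB
After move 5 (U): U=BROB F=BRYY R=YWOO B=GWWB L=RWOR
After move 6 (F): F=YBYR U=BRRW R=OWBO D=OYYG L=RGOG
After move 7 (U'): U=RWBR F=RGYR R=YBBO B=OWWB L=GWOG
Query 1: B[2] = W
Query 2: F[1] = G
Query 3: U[0] = R
Query 4: D[2] = Y
Query 5: L[3] = G
Query 6: L[2] = O

Answer: W G R Y G O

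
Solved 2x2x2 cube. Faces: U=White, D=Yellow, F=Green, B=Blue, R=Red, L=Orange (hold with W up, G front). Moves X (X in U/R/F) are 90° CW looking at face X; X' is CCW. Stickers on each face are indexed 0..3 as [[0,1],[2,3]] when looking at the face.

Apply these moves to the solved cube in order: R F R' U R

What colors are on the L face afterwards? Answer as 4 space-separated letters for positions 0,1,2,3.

After move 1 (R): R=RRRR U=WGWG F=GYGY D=YBYB B=WBWB
After move 2 (F): F=GGYY U=WGOO R=WRGR D=RRYB L=OYOB
After move 3 (R'): R=RRWG U=WWOW F=GGYO D=RGYY B=BBRB
After move 4 (U): U=OWWW F=RRYO R=BBWG B=OYRB L=GGOB
After move 5 (R): R=WBGB U=ORWO F=RGYY D=RRYO B=WYWB
Query: L face = GGOB

Answer: G G O B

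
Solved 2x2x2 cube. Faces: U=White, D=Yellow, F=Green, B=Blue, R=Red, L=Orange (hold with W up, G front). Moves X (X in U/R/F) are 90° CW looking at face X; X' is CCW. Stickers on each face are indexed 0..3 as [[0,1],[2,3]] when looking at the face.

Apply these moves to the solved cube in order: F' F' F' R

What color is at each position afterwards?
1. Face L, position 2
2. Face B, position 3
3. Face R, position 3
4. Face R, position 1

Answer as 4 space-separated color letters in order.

After move 1 (F'): F=GGGG U=WWRR R=YRYR D=OOYY L=OWOW
After move 2 (F'): F=GGGG U=WWYY R=OROR D=WWYY L=OROR
After move 3 (F'): F=GGGG U=WWOO R=WRWR D=RRYY L=OYOY
After move 4 (R): R=WWRR U=WGOG F=GRGY D=RBYB B=OBWB
Query 1: L[2] = O
Query 2: B[3] = B
Query 3: R[3] = R
Query 4: R[1] = W

Answer: O B R W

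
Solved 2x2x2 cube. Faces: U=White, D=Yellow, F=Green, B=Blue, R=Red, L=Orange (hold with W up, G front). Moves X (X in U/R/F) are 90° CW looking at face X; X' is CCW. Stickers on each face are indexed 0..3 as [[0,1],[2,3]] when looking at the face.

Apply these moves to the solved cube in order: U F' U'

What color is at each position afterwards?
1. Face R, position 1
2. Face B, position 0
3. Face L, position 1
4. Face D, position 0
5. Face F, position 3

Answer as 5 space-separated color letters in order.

Answer: G Y O G G

Derivation:
After move 1 (U): U=WWWW F=RRGG R=BBRR B=OOBB L=GGOO
After move 2 (F'): F=RGRG U=WWBR R=YBYR D=GOYY L=GWOW
After move 3 (U'): U=WRWB F=GWRG R=RGYR B=YBBB L=OOOW
Query 1: R[1] = G
Query 2: B[0] = Y
Query 3: L[1] = O
Query 4: D[0] = G
Query 5: F[3] = G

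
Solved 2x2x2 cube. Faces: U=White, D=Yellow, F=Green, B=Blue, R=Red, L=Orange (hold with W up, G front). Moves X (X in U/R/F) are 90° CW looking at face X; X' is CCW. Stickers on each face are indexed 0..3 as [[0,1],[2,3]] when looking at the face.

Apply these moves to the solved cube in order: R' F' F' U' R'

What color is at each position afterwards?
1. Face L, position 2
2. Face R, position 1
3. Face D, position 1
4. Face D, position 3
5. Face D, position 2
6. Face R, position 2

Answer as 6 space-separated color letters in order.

Answer: O R R G Y W

Derivation:
After move 1 (R'): R=RRRR U=WBWB F=GWGW D=YGYG B=YBYB
After move 2 (F'): F=WWGG U=WBRR R=GRYR D=OOYG L=OBOW
After move 3 (F'): F=WGWG U=WBGY R=OROR D=BWYG L=OROR
After move 4 (U'): U=BYWG F=ORWG R=WGOR B=ORYB L=YBOR
After move 5 (R'): R=GRWO U=BYWO F=OYWG D=BRYG B=GRWB
Query 1: L[2] = O
Query 2: R[1] = R
Query 3: D[1] = R
Query 4: D[3] = G
Query 5: D[2] = Y
Query 6: R[2] = W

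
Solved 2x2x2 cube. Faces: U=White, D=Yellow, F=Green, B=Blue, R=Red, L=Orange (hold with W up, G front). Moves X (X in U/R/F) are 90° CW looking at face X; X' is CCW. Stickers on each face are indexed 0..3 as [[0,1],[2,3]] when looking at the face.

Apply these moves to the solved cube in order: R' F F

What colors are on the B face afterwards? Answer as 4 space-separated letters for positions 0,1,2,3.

Answer: Y B Y B

Derivation:
After move 1 (R'): R=RRRR U=WBWB F=GWGW D=YGYG B=YBYB
After move 2 (F): F=GGWW U=WBOO R=WRBR D=RRYG L=OYOG
After move 3 (F): F=WGWG U=WBGY R=OROR D=BWYG L=OROR
Query: B face = YBYB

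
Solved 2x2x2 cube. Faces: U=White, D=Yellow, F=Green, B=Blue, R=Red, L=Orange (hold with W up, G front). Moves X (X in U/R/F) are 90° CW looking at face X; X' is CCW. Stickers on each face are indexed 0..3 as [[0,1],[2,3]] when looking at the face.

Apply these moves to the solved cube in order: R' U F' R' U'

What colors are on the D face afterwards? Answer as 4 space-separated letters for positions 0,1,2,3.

After move 1 (R'): R=RRRR U=WBWB F=GWGW D=YGYG B=YBYB
After move 2 (U): U=WWBB F=RRGW R=YBRR B=OOYB L=GWOO
After move 3 (F'): F=RWRG U=WWYR R=GBYR D=WOYG L=GBOB
After move 4 (R'): R=BRGY U=WYYO F=RWRR D=WWYG B=GOOB
After move 5 (U'): U=YOWY F=GBRR R=RWGY B=BROB L=GOOB
Query: D face = WWYG

Answer: W W Y G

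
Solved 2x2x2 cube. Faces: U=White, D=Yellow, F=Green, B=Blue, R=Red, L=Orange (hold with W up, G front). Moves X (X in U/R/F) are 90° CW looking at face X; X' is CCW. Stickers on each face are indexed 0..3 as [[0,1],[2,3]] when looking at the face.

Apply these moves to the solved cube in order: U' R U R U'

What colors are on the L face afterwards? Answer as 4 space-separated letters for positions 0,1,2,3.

Answer: O B O O

Derivation:
After move 1 (U'): U=WWWW F=OOGG R=GGRR B=RRBB L=BBOO
After move 2 (R): R=RGRG U=WOWG F=OYGY D=YBYR B=WRWB
After move 3 (U): U=WWGO F=RGGY R=WRRG B=BBWB L=OYOO
After move 4 (R): R=RWGR U=WGGY F=RBGR D=YWYB B=OBWB
After move 5 (U'): U=GYWG F=OYGR R=RBGR B=RWWB L=OBOO
Query: L face = OBOO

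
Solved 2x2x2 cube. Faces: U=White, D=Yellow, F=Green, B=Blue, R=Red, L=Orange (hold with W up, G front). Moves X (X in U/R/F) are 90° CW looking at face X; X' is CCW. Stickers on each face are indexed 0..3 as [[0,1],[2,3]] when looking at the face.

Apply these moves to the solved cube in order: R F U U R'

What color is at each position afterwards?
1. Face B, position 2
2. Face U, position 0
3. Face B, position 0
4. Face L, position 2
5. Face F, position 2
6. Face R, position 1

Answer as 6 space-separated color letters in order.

After move 1 (R): R=RRRR U=WGWG F=GYGY D=YBYB B=WBWB
After move 2 (F): F=GGYY U=WGOO R=WRGR D=RRYB L=OYOB
After move 3 (U): U=OWOG F=WRYY R=WBGR B=OYWB L=GGOB
After move 4 (U): U=OOGW F=WBYY R=OYGR B=GGWB L=WROB
After move 5 (R'): R=YROG U=OWGG F=WOYW D=RBYY B=BGRB
Query 1: B[2] = R
Query 2: U[0] = O
Query 3: B[0] = B
Query 4: L[2] = O
Query 5: F[2] = Y
Query 6: R[1] = R

Answer: R O B O Y R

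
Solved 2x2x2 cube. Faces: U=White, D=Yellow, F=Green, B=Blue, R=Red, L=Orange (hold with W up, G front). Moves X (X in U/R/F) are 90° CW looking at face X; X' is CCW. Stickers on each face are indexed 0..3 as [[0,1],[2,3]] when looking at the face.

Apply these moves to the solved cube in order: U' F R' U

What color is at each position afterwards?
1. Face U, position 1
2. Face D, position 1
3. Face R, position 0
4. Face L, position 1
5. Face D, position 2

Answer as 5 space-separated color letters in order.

After move 1 (U'): U=WWWW F=OOGG R=GGRR B=RRBB L=BBOO
After move 2 (F): F=GOGO U=WWOB R=WGWR D=RGYY L=BYOY
After move 3 (R'): R=GRWW U=WBOR F=GWGB D=ROYO B=YRGB
After move 4 (U): U=OWRB F=GRGB R=YRWW B=BYGB L=GWOY
Query 1: U[1] = W
Query 2: D[1] = O
Query 3: R[0] = Y
Query 4: L[1] = W
Query 5: D[2] = Y

Answer: W O Y W Y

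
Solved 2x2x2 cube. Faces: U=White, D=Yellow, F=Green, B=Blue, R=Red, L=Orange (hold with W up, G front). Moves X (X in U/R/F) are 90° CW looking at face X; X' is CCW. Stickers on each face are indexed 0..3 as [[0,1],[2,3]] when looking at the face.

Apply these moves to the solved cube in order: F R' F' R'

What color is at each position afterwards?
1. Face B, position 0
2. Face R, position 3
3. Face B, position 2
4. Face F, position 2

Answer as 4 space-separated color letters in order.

Answer: G R Y G

Derivation:
After move 1 (F): F=GGGG U=WWOO R=WRWR D=RRYY L=OYOY
After move 2 (R'): R=RRWW U=WBOB F=GWGO D=RGYG B=YBRB
After move 3 (F'): F=WOGG U=WBRW R=GRRW D=YYYG L=OBOO
After move 4 (R'): R=RWGR U=WRRY F=WBGW D=YOYG B=GBYB
Query 1: B[0] = G
Query 2: R[3] = R
Query 3: B[2] = Y
Query 4: F[2] = G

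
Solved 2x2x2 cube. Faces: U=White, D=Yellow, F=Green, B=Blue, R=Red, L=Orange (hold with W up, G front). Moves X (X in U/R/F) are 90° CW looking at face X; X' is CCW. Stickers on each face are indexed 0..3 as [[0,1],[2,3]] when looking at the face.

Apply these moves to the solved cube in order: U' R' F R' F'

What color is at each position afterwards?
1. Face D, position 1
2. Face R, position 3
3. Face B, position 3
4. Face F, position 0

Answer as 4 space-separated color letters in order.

Answer: O R B B

Derivation:
After move 1 (U'): U=WWWW F=OOGG R=GGRR B=RRBB L=BBOO
After move 2 (R'): R=GRGR U=WBWR F=OWGW D=YOYG B=YRYB
After move 3 (F): F=GOWW U=WBOB R=WRRR D=GGYG L=BYOO
After move 4 (R'): R=RRWR U=WYOY F=GBWB D=GOYW B=GRGB
After move 5 (F'): F=BBGW U=WYRW R=ORGR D=YOYW L=BYOO
Query 1: D[1] = O
Query 2: R[3] = R
Query 3: B[3] = B
Query 4: F[0] = B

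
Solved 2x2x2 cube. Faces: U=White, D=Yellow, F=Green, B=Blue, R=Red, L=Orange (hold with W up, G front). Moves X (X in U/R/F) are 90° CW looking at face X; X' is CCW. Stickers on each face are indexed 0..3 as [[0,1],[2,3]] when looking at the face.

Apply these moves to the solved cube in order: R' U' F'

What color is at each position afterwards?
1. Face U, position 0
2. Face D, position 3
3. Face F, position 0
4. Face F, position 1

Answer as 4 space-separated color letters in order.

Answer: B G O W

Derivation:
After move 1 (R'): R=RRRR U=WBWB F=GWGW D=YGYG B=YBYB
After move 2 (U'): U=BBWW F=OOGW R=GWRR B=RRYB L=YBOO
After move 3 (F'): F=OWOG U=BBGR R=GWYR D=BOYG L=YWOW
Query 1: U[0] = B
Query 2: D[3] = G
Query 3: F[0] = O
Query 4: F[1] = W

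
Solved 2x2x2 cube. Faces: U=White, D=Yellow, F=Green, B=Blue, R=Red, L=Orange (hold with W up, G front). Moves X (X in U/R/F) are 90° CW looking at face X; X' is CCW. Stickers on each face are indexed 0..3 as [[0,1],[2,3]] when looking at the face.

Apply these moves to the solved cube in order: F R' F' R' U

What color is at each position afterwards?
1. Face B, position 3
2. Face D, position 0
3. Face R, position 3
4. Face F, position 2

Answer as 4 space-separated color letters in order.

Answer: B Y R G

Derivation:
After move 1 (F): F=GGGG U=WWOO R=WRWR D=RRYY L=OYOY
After move 2 (R'): R=RRWW U=WBOB F=GWGO D=RGYG B=YBRB
After move 3 (F'): F=WOGG U=WBRW R=GRRW D=YYYG L=OBOO
After move 4 (R'): R=RWGR U=WRRY F=WBGW D=YOYG B=GBYB
After move 5 (U): U=RWYR F=RWGW R=GBGR B=OBYB L=WBOO
Query 1: B[3] = B
Query 2: D[0] = Y
Query 3: R[3] = R
Query 4: F[2] = G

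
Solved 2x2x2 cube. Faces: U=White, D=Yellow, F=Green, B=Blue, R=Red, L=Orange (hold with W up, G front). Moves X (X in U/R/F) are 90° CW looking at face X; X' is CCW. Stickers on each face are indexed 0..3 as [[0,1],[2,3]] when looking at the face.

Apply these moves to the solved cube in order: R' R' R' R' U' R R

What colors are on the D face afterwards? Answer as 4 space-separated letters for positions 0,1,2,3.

After move 1 (R'): R=RRRR U=WBWB F=GWGW D=YGYG B=YBYB
After move 2 (R'): R=RRRR U=WYWY F=GBGB D=YWYW B=GBGB
After move 3 (R'): R=RRRR U=WGWG F=GYGY D=YBYB B=WBWB
After move 4 (R'): R=RRRR U=WWWW F=GGGG D=YYYY B=BBBB
After move 5 (U'): U=WWWW F=OOGG R=GGRR B=RRBB L=BBOO
After move 6 (R): R=RGRG U=WOWG F=OYGY D=YBYR B=WRWB
After move 7 (R): R=RRGG U=WYWY F=OBGR D=YWYW B=GROB
Query: D face = YWYW

Answer: Y W Y W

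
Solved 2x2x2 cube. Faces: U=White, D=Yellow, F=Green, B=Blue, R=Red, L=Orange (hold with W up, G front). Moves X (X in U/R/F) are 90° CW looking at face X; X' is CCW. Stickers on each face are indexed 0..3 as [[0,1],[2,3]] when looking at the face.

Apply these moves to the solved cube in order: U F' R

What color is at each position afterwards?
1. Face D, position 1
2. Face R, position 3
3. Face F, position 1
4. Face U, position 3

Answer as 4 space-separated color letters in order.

After move 1 (U): U=WWWW F=RRGG R=BBRR B=OOBB L=GGOO
After move 2 (F'): F=RGRG U=WWBR R=YBYR D=GOYY L=GWOW
After move 3 (R): R=YYRB U=WGBG F=RORY D=GBYO B=ROWB
Query 1: D[1] = B
Query 2: R[3] = B
Query 3: F[1] = O
Query 4: U[3] = G

Answer: B B O G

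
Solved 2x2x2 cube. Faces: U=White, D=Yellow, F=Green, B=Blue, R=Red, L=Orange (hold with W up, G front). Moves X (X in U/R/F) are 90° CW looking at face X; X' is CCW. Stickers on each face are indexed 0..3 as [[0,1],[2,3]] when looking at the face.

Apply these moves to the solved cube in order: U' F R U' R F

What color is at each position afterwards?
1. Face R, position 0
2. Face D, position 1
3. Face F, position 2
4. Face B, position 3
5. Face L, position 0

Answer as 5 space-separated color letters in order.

Answer: W R R B B

Derivation:
After move 1 (U'): U=WWWW F=OOGG R=GGRR B=RRBB L=BBOO
After move 2 (F): F=GOGO U=WWOB R=WGWR D=RGYY L=BYOY
After move 3 (R): R=WWRG U=WOOO F=GGGY D=RBYR B=BRWB
After move 4 (U'): U=OOWO F=BYGY R=GGRG B=WWWB L=BROY
After move 5 (R): R=RGGG U=OYWY F=BBGR D=RWYW B=OWOB
After move 6 (F): F=GBRB U=OYYR R=WGYG D=GRYW L=BROW
Query 1: R[0] = W
Query 2: D[1] = R
Query 3: F[2] = R
Query 4: B[3] = B
Query 5: L[0] = B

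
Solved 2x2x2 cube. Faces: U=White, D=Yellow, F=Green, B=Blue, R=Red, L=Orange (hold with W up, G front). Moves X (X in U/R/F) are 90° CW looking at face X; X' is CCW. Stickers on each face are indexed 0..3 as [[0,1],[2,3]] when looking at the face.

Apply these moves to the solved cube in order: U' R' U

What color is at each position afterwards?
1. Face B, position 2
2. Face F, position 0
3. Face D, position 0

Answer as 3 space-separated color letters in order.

After move 1 (U'): U=WWWW F=OOGG R=GGRR B=RRBB L=BBOO
After move 2 (R'): R=GRGR U=WBWR F=OWGW D=YOYG B=YRYB
After move 3 (U): U=WWRB F=GRGW R=YRGR B=BBYB L=OWOO
Query 1: B[2] = Y
Query 2: F[0] = G
Query 3: D[0] = Y

Answer: Y G Y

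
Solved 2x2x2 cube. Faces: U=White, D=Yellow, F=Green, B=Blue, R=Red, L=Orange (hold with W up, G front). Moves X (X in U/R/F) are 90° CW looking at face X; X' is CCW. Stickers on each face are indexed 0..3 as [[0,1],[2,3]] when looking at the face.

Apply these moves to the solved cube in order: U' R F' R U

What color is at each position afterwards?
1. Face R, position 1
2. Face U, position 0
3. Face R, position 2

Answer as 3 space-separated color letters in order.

Answer: R R G

Derivation:
After move 1 (U'): U=WWWW F=OOGG R=GGRR B=RRBB L=BBOO
After move 2 (R): R=RGRG U=WOWG F=OYGY D=YBYR B=WRWB
After move 3 (F'): F=YYOG U=WORR R=BGYG D=BOYR L=BGOW
After move 4 (R): R=YBGG U=WYRG F=YOOR D=BWYW B=RROB
After move 5 (U): U=RWGY F=YBOR R=RRGG B=BGOB L=YOOW
Query 1: R[1] = R
Query 2: U[0] = R
Query 3: R[2] = G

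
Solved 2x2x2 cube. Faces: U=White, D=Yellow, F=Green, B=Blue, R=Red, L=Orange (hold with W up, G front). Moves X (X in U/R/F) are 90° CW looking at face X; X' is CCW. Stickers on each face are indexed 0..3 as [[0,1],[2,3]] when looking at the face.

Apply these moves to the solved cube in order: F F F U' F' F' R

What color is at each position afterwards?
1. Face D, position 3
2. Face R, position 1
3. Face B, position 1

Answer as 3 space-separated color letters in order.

Answer: Y W R

Derivation:
After move 1 (F): F=GGGG U=WWOO R=WRWR D=RRYY L=OYOY
After move 2 (F): F=GGGG U=WWYY R=OROR D=WWYY L=OROR
After move 3 (F): F=GGGG U=WWRR R=YRYR D=OOYY L=OWOW
After move 4 (U'): U=WRWR F=OWGG R=GGYR B=YRBB L=BBOW
After move 5 (F'): F=WGOG U=WRGY R=OGOR D=BWYY L=BROW
After move 6 (F'): F=GGWO U=WROO R=WGBR D=RWYY L=BYOG
After move 7 (R): R=BWRG U=WGOO F=GWWY D=RBYY B=ORRB
Query 1: D[3] = Y
Query 2: R[1] = W
Query 3: B[1] = R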